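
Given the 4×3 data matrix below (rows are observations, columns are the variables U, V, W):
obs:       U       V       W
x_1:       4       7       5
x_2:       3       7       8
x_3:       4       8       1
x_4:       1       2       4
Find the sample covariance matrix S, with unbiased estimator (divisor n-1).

Step 1 — column means:
  mean(U) = (4 + 3 + 4 + 1) / 4 = 12/4 = 3
  mean(V) = (7 + 7 + 8 + 2) / 4 = 24/4 = 6
  mean(W) = (5 + 8 + 1 + 4) / 4 = 18/4 = 4.5

Step 2 — sample covariance S[i,j] = (1/(n-1)) · Σ_k (x_{k,i} - mean_i) · (x_{k,j} - mean_j), with n-1 = 3.
  S[U,U] = ((1)·(1) + (0)·(0) + (1)·(1) + (-2)·(-2)) / 3 = 6/3 = 2
  S[U,V] = ((1)·(1) + (0)·(1) + (1)·(2) + (-2)·(-4)) / 3 = 11/3 = 3.6667
  S[U,W] = ((1)·(0.5) + (0)·(3.5) + (1)·(-3.5) + (-2)·(-0.5)) / 3 = -2/3 = -0.6667
  S[V,V] = ((1)·(1) + (1)·(1) + (2)·(2) + (-4)·(-4)) / 3 = 22/3 = 7.3333
  S[V,W] = ((1)·(0.5) + (1)·(3.5) + (2)·(-3.5) + (-4)·(-0.5)) / 3 = -1/3 = -0.3333
  S[W,W] = ((0.5)·(0.5) + (3.5)·(3.5) + (-3.5)·(-3.5) + (-0.5)·(-0.5)) / 3 = 25/3 = 8.3333

S is symmetric (S[j,i] = S[i,j]). Assembling:

S = [[2, 3.6667, -0.6667],
 [3.6667, 7.3333, -0.3333],
 [-0.6667, -0.3333, 8.3333]]


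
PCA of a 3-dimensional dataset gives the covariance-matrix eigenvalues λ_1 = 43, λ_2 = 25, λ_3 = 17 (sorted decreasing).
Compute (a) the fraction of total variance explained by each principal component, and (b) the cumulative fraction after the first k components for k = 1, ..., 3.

Step 1 — total variance = trace(Sigma) = Σ λ_i = 43 + 25 + 17 = 85.

Step 2 — fraction explained by component i = λ_i / Σ λ:
  PC1: 43/85 = 0.5059
  PC2: 25/85 = 0.2941
  PC3: 17/85 = 0.2

Step 3 — cumulative fraction after k components = (λ_1 + ... + λ_k) / Σ λ:
  k = 1: 43/85 = 0.5059
  k = 2: (43 + 25)/85 = 68/85 = 0.8
  k = 3: (43 + 25 + 17)/85 = 85/85 = 1

Summary (fraction, with percent):

explained: PC1 0.5059 (50.59%), PC2 0.2941 (29.41%), PC3 0.2 (20%);  cumulative: 0.5059, 0.8, 1


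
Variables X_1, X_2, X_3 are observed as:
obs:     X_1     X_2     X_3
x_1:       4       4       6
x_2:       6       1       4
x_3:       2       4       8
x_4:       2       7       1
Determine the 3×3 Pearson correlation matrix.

Step 1 — column means:
  mean(X_1) = (4 + 6 + 2 + 2) / 4 = 14/4 = 3.5
  mean(X_2) = (4 + 1 + 4 + 7) / 4 = 16/4 = 4
  mean(X_3) = (6 + 4 + 8 + 1) / 4 = 19/4 = 4.75

Step 2 — sample variances and covariances s[i,j] = (1/(n-1)) · Σ_k (x_{k,i} - mean_i) · (x_{k,j} - mean_j), with n-1 = 3:
  s[X_1,X_1] = ((0.5)·(0.5) + (2.5)·(2.5) + (-1.5)·(-1.5) + (-1.5)·(-1.5)) / 3 = 11/3 = 3.6667
  s[X_1,X_2] = ((0.5)·(0) + (2.5)·(-3) + (-1.5)·(0) + (-1.5)·(3)) / 3 = -12/3 = -4
  s[X_1,X_3] = ((0.5)·(1.25) + (2.5)·(-0.75) + (-1.5)·(3.25) + (-1.5)·(-3.75)) / 3 = -0.5/3 = -0.1667
  s[X_2,X_2] = ((0)·(0) + (-3)·(-3) + (0)·(0) + (3)·(3)) / 3 = 18/3 = 6
  s[X_2,X_3] = ((0)·(1.25) + (-3)·(-0.75) + (0)·(3.25) + (3)·(-3.75)) / 3 = -9/3 = -3
  s[X_3,X_3] = ((1.25)·(1.25) + (-0.75)·(-0.75) + (3.25)·(3.25) + (-3.75)·(-3.75)) / 3 = 26.75/3 = 8.9167
  Sample standard deviations s_i = √(s[i,i]):
  s(X_1) = √(3.6667) = 1.9149
  s(X_2) = √(6) = 2.4495
  s(X_3) = √(8.9167) = 2.9861

Step 3 — r_{ij} = s_{ij} / (s_i · s_j):
  r[X_1,X_1] = 1 (diagonal).
  r[X_1,X_2] = -4 / (1.9149 · 2.4495) = -4 / 4.6904 = -0.8528
  r[X_1,X_3] = -0.1667 / (1.9149 · 2.9861) = -0.1667 / 5.7179 = -0.0291
  r[X_2,X_2] = 1 (diagonal).
  r[X_2,X_3] = -3 / (2.4495 · 2.9861) = -3 / 7.3144 = -0.4102
  r[X_3,X_3] = 1 (diagonal).

R is symmetric with unit diagonal. Assembling:

R = [[1, -0.8528, -0.0291],
 [-0.8528, 1, -0.4102],
 [-0.0291, -0.4102, 1]]


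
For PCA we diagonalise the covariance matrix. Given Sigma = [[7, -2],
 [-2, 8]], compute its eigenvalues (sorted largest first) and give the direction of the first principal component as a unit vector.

Step 1 — characteristic polynomial of 2×2 Sigma:
  det(Sigma - λI) = λ² - trace · λ + det = 0.
  trace = 7 + 8 = 15, det = 7·8 - (-2)² = 52.
Step 2 — discriminant:
  Δ = trace² - 4·det = 225 - 208 = 17.
Step 3 — eigenvalues:
  λ = (trace ± √Δ)/2 = (15 ± 4.1231)/2,
  λ_1 = 9.5616,  λ_2 = 5.4384.

Step 4 — unit eigenvector for λ_1: solve (Sigma - λ_1 I)v = 0. First row:
  (7 - 9.5616)·v_x + (-2)·v_y = 0, i.e. (-2.5616)·v_x + (-2)·v_y = 0,
  so v ∝ (b, λ_1 - a) = (-2, 2.5616); multiply by -1 so the first entry is positive: u = (2, -2.5616).
  ||u|| = √((2)² + (-2.5616)²) = √(10.5616) ≈ 3.2499,
  v_1 = u/||u|| ≈ (0.6154, -0.7882) (||v_1|| = 1).

λ_1 = 9.5616,  λ_2 = 5.4384;  v_1 ≈ (0.6154, -0.7882)


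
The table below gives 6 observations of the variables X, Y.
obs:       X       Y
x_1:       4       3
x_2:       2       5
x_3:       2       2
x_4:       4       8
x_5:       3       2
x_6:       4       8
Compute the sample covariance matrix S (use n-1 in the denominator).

Step 1 — column means:
  mean(X) = (4 + 2 + 2 + 4 + 3 + 4) / 6 = 19/6 = 3.1667
  mean(Y) = (3 + 5 + 2 + 8 + 2 + 8) / 6 = 28/6 = 4.6667

Step 2 — sample covariance S[i,j] = (1/(n-1)) · Σ_k (x_{k,i} - mean_i) · (x_{k,j} - mean_j), with n-1 = 5.
  S[X,X] = ((0.8333)·(0.8333) + (-1.1667)·(-1.1667) + (-1.1667)·(-1.1667) + (0.8333)·(0.8333) + (-0.1667)·(-0.1667) + (0.8333)·(0.8333)) / 5 = 4.8333/5 = 0.9667
  S[X,Y] = ((0.8333)·(-1.6667) + (-1.1667)·(0.3333) + (-1.1667)·(-2.6667) + (0.8333)·(3.3333) + (-0.1667)·(-2.6667) + (0.8333)·(3.3333)) / 5 = 7.3333/5 = 1.4667
  S[Y,Y] = ((-1.6667)·(-1.6667) + (0.3333)·(0.3333) + (-2.6667)·(-2.6667) + (3.3333)·(3.3333) + (-2.6667)·(-2.6667) + (3.3333)·(3.3333)) / 5 = 39.3333/5 = 7.8667

S is symmetric (S[j,i] = S[i,j]). Assembling:

S = [[0.9667, 1.4667],
 [1.4667, 7.8667]]


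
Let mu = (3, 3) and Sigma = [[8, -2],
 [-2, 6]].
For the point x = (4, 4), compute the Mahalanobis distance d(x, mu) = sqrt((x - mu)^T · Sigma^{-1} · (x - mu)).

Step 1 — centre the observation: (x - mu) = (1, 1).

Step 2 — invert Sigma. det(Sigma) = 8·6 - (-2)² = 44.
  Sigma^{-1} = (1/det) · [[d, -b], [-b, a]] = [[0.1364, 0.0455],
 [0.0455, 0.1818]].

Step 3 — form the quadratic (x - mu)^T · Sigma^{-1} · (x - mu):
  Sigma^{-1} · (x - mu) = (0.1818, 0.2273).
  (x - mu)^T · [Sigma^{-1} · (x - mu)] = (1)·(0.1818) + (1)·(0.2273) = 0.4091.

Step 4 — take square root: d = √(0.4091) ≈ 0.6396.

d(x, mu) = √(0.4091) ≈ 0.6396


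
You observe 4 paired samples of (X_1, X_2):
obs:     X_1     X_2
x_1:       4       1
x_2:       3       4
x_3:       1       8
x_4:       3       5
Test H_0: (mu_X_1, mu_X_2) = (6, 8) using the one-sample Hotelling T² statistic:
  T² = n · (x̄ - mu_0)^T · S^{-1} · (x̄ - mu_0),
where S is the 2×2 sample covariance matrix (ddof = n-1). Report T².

Step 1 — sample mean vector:
  mean(X_1) = (4 + 3 + 1 + 3) / 4 = 11/4 = 2.75
  mean(X_2) = (1 + 4 + 8 + 5) / 4 = 18/4 = 4.5
  x̄ = (2.75, 4.5),  deviation x̄ - mu_0 = (2.75, 4.5) - (6, 8) = (-3.25, -3.5).

Step 2 — sample covariance matrix, S[i,j] = (1/(n-1)) · Σ_k (x_{k,i} - mean_i) · (x_{k,j} - mean_j), divisor n-1 = 3:
  S[X_1,X_1] = ((1.25)·(1.25) + (0.25)·(0.25) + (-1.75)·(-1.75) + (0.25)·(0.25)) / 3 = 4.75/3 = 1.5833
  S[X_1,X_2] = ((1.25)·(-3.5) + (0.25)·(-0.5) + (-1.75)·(3.5) + (0.25)·(0.5)) / 3 = -10.5/3 = -3.5
  S[X_2,X_2] = ((-3.5)·(-3.5) + (-0.5)·(-0.5) + (3.5)·(3.5) + (0.5)·(0.5)) / 3 = 25/3 = 8.3333
  S = [[1.5833, -3.5],
 [-3.5, 8.3333]].

Step 3 — invert S. det(S) = 1.5833·8.3333 - (-3.5)² = 0.9444.
  S^{-1} = (1/det) · [[d, -b], [-b, a]] = [[8.8235, 3.7059],
 [3.7059, 1.6765]].

Step 4 — quadratic form (x̄ - mu_0)^T · S^{-1} · (x̄ - mu_0):
  S^{-1} · (x̄ - mu_0) = (-41.6471, -17.9118),
  (x̄ - mu_0)^T · [...] = (-3.25)·(-41.6471) + (-3.5)·(-17.9118) = 198.0441.

Step 5 — scale by n: T² = 4 · 198.0441 = 792.1765.

T² ≈ 792.1765


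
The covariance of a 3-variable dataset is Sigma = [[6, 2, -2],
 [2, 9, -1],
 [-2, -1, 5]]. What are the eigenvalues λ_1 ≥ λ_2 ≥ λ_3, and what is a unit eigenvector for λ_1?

Step 1 — characteristic polynomial p(λ) = det(λI - Sigma) = λ³ - tr·λ² + c_1·λ - det, where tr = trace, c_1 = sum of the principal 2×2 minors, det = det(Sigma):
  tr = 6 + 9 + 5 = 20,
  c_1 = (6·9 - (2)²) + (6·5 - (-2)²) + (9·5 - (-1)²) = 50 + 26 + 44 = 120,
  det = 6·(9·5 - (-1)²) - (2)·((2)·5 - (-1)·(-2)) + (-2)·((2)·(-1) - 9·(-2)) = 6·(44) - (2)·(8) + (-2)·(16) = 216.
  So p(λ) = λ³ - 20λ² + 120λ - 216.
Step 2 — look for an integer root (rational root theorem: any rational root is an integer divisor of 216). Testing λ = 6:
  p(6) = 216 - 720 + 720 - 216 = 0  ✓
  Dividing out (λ - 6): p(λ) = (λ - 6)(λ² - 14λ + 36).
Step 3 — remaining eigenvalues from the quadratic λ² - 14λ + 36 = 0:
  Δ = 14² - 4·36 = 196 - 144 = 52,  λ = (14 ± √52)/2 = (14 ± 7.2111)/2 ≈ 10.6056 or 3.3944.
  Sorted: λ_1 = 10.6056,  λ_2 = 6,  λ_3 = 3.3944  (check: sum = 20 = tr ✓).

Step 4 — unit eigenvector for λ_1 ≈ 10.6056: v spans the null space of (Sigma - λ_1 I), whose rows are
  r_1 = (-4.6056, 2, -2),  r_2 = (2, -1.6056, -1),  r_3 = (-2, -1, -5.6056).
  v is orthogonal to every row, so take v ∝ r_1 × r_2 = ((2)·(-1) - (-2)·(-1.6056), (-2)·(2) - (-4.6056)·(-1), (-4.6056)·(-1.6056) - (2)·(2)) ≈ (-5.2111, -8.6056, 3.3944).
  Rescale (multiply by -1 so the first nonzero entry is positive): u = (5.2111, 8.6056, -3.3944).
  ||u|| = √((5.2111)² + (8.6056)² + (-3.3944)²) = √(112.7334) ≈ 10.6176,  v_1 = u/||u|| ≈ (0.4908, 0.8105, -0.3197) (||v_1|| = 1).

λ_1 = 10.6056,  λ_2 = 6,  λ_3 = 3.3944;  v_1 ≈ (0.4908, 0.8105, -0.3197)


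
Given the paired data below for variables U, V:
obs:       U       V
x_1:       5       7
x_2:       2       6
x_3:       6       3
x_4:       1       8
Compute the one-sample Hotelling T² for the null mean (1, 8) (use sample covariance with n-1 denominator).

Step 1 — sample mean vector:
  mean(U) = (5 + 2 + 6 + 1) / 4 = 14/4 = 3.5
  mean(V) = (7 + 6 + 3 + 8) / 4 = 24/4 = 6
  x̄ = (3.5, 6),  deviation x̄ - mu_0 = (3.5, 6) - (1, 8) = (2.5, -2).

Step 2 — sample covariance matrix, S[i,j] = (1/(n-1)) · Σ_k (x_{k,i} - mean_i) · (x_{k,j} - mean_j), divisor n-1 = 3:
  S[U,U] = ((1.5)·(1.5) + (-1.5)·(-1.5) + (2.5)·(2.5) + (-2.5)·(-2.5)) / 3 = 17/3 = 5.6667
  S[U,V] = ((1.5)·(1) + (-1.5)·(0) + (2.5)·(-3) + (-2.5)·(2)) / 3 = -11/3 = -3.6667
  S[V,V] = ((1)·(1) + (0)·(0) + (-3)·(-3) + (2)·(2)) / 3 = 14/3 = 4.6667
  S = [[5.6667, -3.6667],
 [-3.6667, 4.6667]].

Step 3 — invert S. det(S) = 5.6667·4.6667 - (-3.6667)² = 13.
  S^{-1} = (1/det) · [[d, -b], [-b, a]] = [[0.359, 0.2821],
 [0.2821, 0.4359]].

Step 4 — quadratic form (x̄ - mu_0)^T · S^{-1} · (x̄ - mu_0):
  S^{-1} · (x̄ - mu_0) = (0.3333, -0.1667),
  (x̄ - mu_0)^T · [...] = (2.5)·(0.3333) + (-2)·(-0.1667) = 1.1667.

Step 5 — scale by n: T² = 4 · 1.1667 = 4.6667.

T² ≈ 4.6667


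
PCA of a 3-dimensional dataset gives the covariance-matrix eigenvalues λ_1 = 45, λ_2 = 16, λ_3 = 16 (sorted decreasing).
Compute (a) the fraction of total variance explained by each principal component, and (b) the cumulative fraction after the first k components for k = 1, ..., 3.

Step 1 — total variance = trace(Sigma) = Σ λ_i = 45 + 16 + 16 = 77.

Step 2 — fraction explained by component i = λ_i / Σ λ:
  PC1: 45/77 = 0.5844
  PC2: 16/77 = 0.2078
  PC3: 16/77 = 0.2078

Step 3 — cumulative fraction after k components = (λ_1 + ... + λ_k) / Σ λ:
  k = 1: 45/77 = 0.5844
  k = 2: (45 + 16)/77 = 61/77 = 0.7922
  k = 3: (45 + 16 + 16)/77 = 77/77 = 1

Summary (fraction, with percent):

explained: PC1 0.5844 (58.44%), PC2 0.2078 (20.78%), PC3 0.2078 (20.78%);  cumulative: 0.5844, 0.7922, 1


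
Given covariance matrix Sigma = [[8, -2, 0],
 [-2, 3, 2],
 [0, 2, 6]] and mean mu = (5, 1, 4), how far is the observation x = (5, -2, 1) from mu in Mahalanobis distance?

Step 1 — centre the observation: (x - mu) = (0, -3, -3).

Step 2 — invert Sigma (cofactor / det for 3×3, or solve directly):
  Sigma^{-1} = [[0.1591, 0.1364, -0.0455],
 [0.1364, 0.5455, -0.1818],
 [-0.0455, -0.1818, 0.2273]].

Step 3 — form the quadratic (x - mu)^T · Sigma^{-1} · (x - mu):
  Sigma^{-1} · (x - mu) = (-0.2727, -1.0909, -0.1364).
  (x - mu)^T · [Sigma^{-1} · (x - mu)] = (0)·(-0.2727) + (-3)·(-1.0909) + (-3)·(-0.1364) = 3.6818.

Step 4 — take square root: d = √(3.6818) ≈ 1.9188.

d(x, mu) = √(3.6818) ≈ 1.9188


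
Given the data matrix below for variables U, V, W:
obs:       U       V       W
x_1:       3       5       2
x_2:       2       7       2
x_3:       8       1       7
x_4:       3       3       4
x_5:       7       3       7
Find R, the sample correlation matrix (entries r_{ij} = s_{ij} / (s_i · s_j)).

Step 1 — column means:
  mean(U) = (3 + 2 + 8 + 3 + 7) / 5 = 23/5 = 4.6
  mean(V) = (5 + 7 + 1 + 3 + 3) / 5 = 19/5 = 3.8
  mean(W) = (2 + 2 + 7 + 4 + 7) / 5 = 22/5 = 4.4

Step 2 — sample variances and covariances s[i,j] = (1/(n-1)) · Σ_k (x_{k,i} - mean_i) · (x_{k,j} - mean_j), with n-1 = 4:
  s[U,U] = ((-1.6)·(-1.6) + (-2.6)·(-2.6) + (3.4)·(3.4) + (-1.6)·(-1.6) + (2.4)·(2.4)) / 4 = 29.2/4 = 7.3
  s[U,V] = ((-1.6)·(1.2) + (-2.6)·(3.2) + (3.4)·(-2.8) + (-1.6)·(-0.8) + (2.4)·(-0.8)) / 4 = -20.4/4 = -5.1
  s[U,W] = ((-1.6)·(-2.4) + (-2.6)·(-2.4) + (3.4)·(2.6) + (-1.6)·(-0.4) + (2.4)·(2.6)) / 4 = 25.8/4 = 6.45
  s[V,V] = ((1.2)·(1.2) + (3.2)·(3.2) + (-2.8)·(-2.8) + (-0.8)·(-0.8) + (-0.8)·(-0.8)) / 4 = 20.8/4 = 5.2
  s[V,W] = ((1.2)·(-2.4) + (3.2)·(-2.4) + (-2.8)·(2.6) + (-0.8)·(-0.4) + (-0.8)·(2.6)) / 4 = -19.6/4 = -4.9
  s[W,W] = ((-2.4)·(-2.4) + (-2.4)·(-2.4) + (2.6)·(2.6) + (-0.4)·(-0.4) + (2.6)·(2.6)) / 4 = 25.2/4 = 6.3
  Sample standard deviations s_i = √(s[i,i]):
  s(U) = √(7.3) = 2.7019
  s(V) = √(5.2) = 2.2804
  s(W) = √(6.3) = 2.51

Step 3 — r_{ij} = s_{ij} / (s_i · s_j):
  r[U,U] = 1 (diagonal).
  r[U,V] = -5.1 / (2.7019 · 2.2804) = -5.1 / 6.1612 = -0.8278
  r[U,W] = 6.45 / (2.7019 · 2.51) = 6.45 / 6.7816 = 0.9511
  r[V,V] = 1 (diagonal).
  r[V,W] = -4.9 / (2.2804 · 2.51) = -4.9 / 5.7236 = -0.8561
  r[W,W] = 1 (diagonal).

R is symmetric with unit diagonal. Assembling:

R = [[1, -0.8278, 0.9511],
 [-0.8278, 1, -0.8561],
 [0.9511, -0.8561, 1]]


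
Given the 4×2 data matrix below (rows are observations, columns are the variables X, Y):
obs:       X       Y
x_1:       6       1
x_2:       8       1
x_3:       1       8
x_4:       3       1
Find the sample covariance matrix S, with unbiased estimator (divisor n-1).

Step 1 — column means:
  mean(X) = (6 + 8 + 1 + 3) / 4 = 18/4 = 4.5
  mean(Y) = (1 + 1 + 8 + 1) / 4 = 11/4 = 2.75

Step 2 — sample covariance S[i,j] = (1/(n-1)) · Σ_k (x_{k,i} - mean_i) · (x_{k,j} - mean_j), with n-1 = 3.
  S[X,X] = ((1.5)·(1.5) + (3.5)·(3.5) + (-3.5)·(-3.5) + (-1.5)·(-1.5)) / 3 = 29/3 = 9.6667
  S[X,Y] = ((1.5)·(-1.75) + (3.5)·(-1.75) + (-3.5)·(5.25) + (-1.5)·(-1.75)) / 3 = -24.5/3 = -8.1667
  S[Y,Y] = ((-1.75)·(-1.75) + (-1.75)·(-1.75) + (5.25)·(5.25) + (-1.75)·(-1.75)) / 3 = 36.75/3 = 12.25

S is symmetric (S[j,i] = S[i,j]). Assembling:

S = [[9.6667, -8.1667],
 [-8.1667, 12.25]]


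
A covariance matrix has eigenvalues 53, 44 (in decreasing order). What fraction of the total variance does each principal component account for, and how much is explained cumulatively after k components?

Step 1 — total variance = trace(Sigma) = Σ λ_i = 53 + 44 = 97.

Step 2 — fraction explained by component i = λ_i / Σ λ:
  PC1: 53/97 = 0.5464
  PC2: 44/97 = 0.4536

Step 3 — cumulative fraction after k components = (λ_1 + ... + λ_k) / Σ λ:
  k = 1: 53/97 = 0.5464
  k = 2: (53 + 44)/97 = 97/97 = 1

Summary (fraction, with percent):

explained: PC1 0.5464 (54.64%), PC2 0.4536 (45.36%);  cumulative: 0.5464, 1


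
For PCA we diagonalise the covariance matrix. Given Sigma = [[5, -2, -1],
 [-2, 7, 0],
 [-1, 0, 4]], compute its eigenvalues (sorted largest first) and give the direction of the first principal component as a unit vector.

Step 1 — characteristic polynomial p(λ) = det(λI - Sigma) = λ³ - tr·λ² + c_1·λ - det, where tr = trace, c_1 = sum of the principal 2×2 minors, det = det(Sigma):
  tr = 5 + 7 + 4 = 16,
  c_1 = (5·7 - (-2)²) + (5·4 - (-1)²) + (7·4 - (0)²) = 31 + 19 + 28 = 78,
  det = 5·(7·4 - (0)²) - (-2)·((-2)·4 - (0)·(-1)) + (-1)·((-2)·(0) - 7·(-1)) = 5·(28) - (-2)·(-8) + (-1)·(7) = 117.
  So p(λ) = λ³ - 16λ² + 78λ - 117.
Step 2 — look for an integer root (rational root theorem: any rational root is an integer divisor of 117). Testing λ = 3:
  p(3) = 27 - 144 + 234 - 117 = 0  ✓
  Dividing out (λ - 3): p(λ) = (λ - 3)(λ² - 13λ + 39).
Step 3 — remaining eigenvalues from the quadratic λ² - 13λ + 39 = 0:
  Δ = 13² - 4·39 = 169 - 156 = 13,  λ = (13 ± √13)/2 = (13 ± 3.6056)/2 ≈ 8.3028 or 4.6972.
  Sorted: λ_1 = 8.3028,  λ_2 = 4.6972,  λ_3 = 3  (check: sum = 16 = tr ✓).

Step 4 — unit eigenvector for λ_1 ≈ 8.3028: v spans the null space of (Sigma - λ_1 I), whose rows are
  r_1 = (-3.3028, -2, -1),  r_2 = (-2, -1.3028, 0),  r_3 = (-1, 0, -4.3028).
  v is orthogonal to every row, so take v ∝ r_1 × r_2 = ((-2)·(0) - (-1)·(-1.3028), (-1)·(-2) - (-3.3028)·(0), (-3.3028)·(-1.3028) - (-2)·(-2)) ≈ (-1.3028, 2, 0.3028).
  Rescale (multiply by -1 so the first nonzero entry is positive): u = (1.3028, -2, -0.3028).
  ||u|| = √((1.3028)² + (-2)² + (-0.3028)²) = √(5.7889) ≈ 2.406,  v_1 = u/||u|| ≈ (0.5415, -0.8313, -0.1258) (||v_1|| = 1).

λ_1 = 8.3028,  λ_2 = 4.6972,  λ_3 = 3;  v_1 ≈ (0.5415, -0.8313, -0.1258)


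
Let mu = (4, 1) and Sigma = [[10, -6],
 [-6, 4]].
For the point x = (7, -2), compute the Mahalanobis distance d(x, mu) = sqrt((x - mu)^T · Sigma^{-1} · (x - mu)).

Step 1 — centre the observation: (x - mu) = (3, -3).

Step 2 — invert Sigma. det(Sigma) = 10·4 - (-6)² = 4.
  Sigma^{-1} = (1/det) · [[d, -b], [-b, a]] = [[1, 1.5],
 [1.5, 2.5]].

Step 3 — form the quadratic (x - mu)^T · Sigma^{-1} · (x - mu):
  Sigma^{-1} · (x - mu) = (-1.5, -3).
  (x - mu)^T · [Sigma^{-1} · (x - mu)] = (3)·(-1.5) + (-3)·(-3) = 4.5.

Step 4 — take square root: d = √(4.5) ≈ 2.1213.

d(x, mu) = √(4.5) ≈ 2.1213


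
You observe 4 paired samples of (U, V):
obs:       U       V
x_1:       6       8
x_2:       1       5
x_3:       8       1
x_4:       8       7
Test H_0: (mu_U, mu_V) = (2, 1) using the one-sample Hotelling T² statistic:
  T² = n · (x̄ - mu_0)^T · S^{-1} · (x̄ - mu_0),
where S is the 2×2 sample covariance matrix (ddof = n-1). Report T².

Step 1 — sample mean vector:
  mean(U) = (6 + 1 + 8 + 8) / 4 = 23/4 = 5.75
  mean(V) = (8 + 5 + 1 + 7) / 4 = 21/4 = 5.25
  x̄ = (5.75, 5.25),  deviation x̄ - mu_0 = (5.75, 5.25) - (2, 1) = (3.75, 4.25).

Step 2 — sample covariance matrix, S[i,j] = (1/(n-1)) · Σ_k (x_{k,i} - mean_i) · (x_{k,j} - mean_j), divisor n-1 = 3:
  S[U,U] = ((0.25)·(0.25) + (-4.75)·(-4.75) + (2.25)·(2.25) + (2.25)·(2.25)) / 3 = 32.75/3 = 10.9167
  S[U,V] = ((0.25)·(2.75) + (-4.75)·(-0.25) + (2.25)·(-4.25) + (2.25)·(1.75)) / 3 = -3.75/3 = -1.25
  S[V,V] = ((2.75)·(2.75) + (-0.25)·(-0.25) + (-4.25)·(-4.25) + (1.75)·(1.75)) / 3 = 28.75/3 = 9.5833
  S = [[10.9167, -1.25],
 [-1.25, 9.5833]].

Step 3 — invert S. det(S) = 10.9167·9.5833 - (-1.25)² = 103.0556.
  S^{-1} = (1/det) · [[d, -b], [-b, a]] = [[0.093, 0.0121],
 [0.0121, 0.1059]].

Step 4 — quadratic form (x̄ - mu_0)^T · S^{-1} · (x̄ - mu_0):
  S^{-1} · (x̄ - mu_0) = (0.4003, 0.4957),
  (x̄ - mu_0)^T · [...] = (3.75)·(0.4003) + (4.25)·(0.4957) = 3.6077.

Step 5 — scale by n: T² = 4 · 3.6077 = 14.4307.

T² ≈ 14.4307


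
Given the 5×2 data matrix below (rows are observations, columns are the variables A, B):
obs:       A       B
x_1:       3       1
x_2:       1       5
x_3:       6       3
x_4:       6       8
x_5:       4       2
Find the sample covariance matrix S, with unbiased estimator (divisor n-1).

Step 1 — column means:
  mean(A) = (3 + 1 + 6 + 6 + 4) / 5 = 20/5 = 4
  mean(B) = (1 + 5 + 3 + 8 + 2) / 5 = 19/5 = 3.8

Step 2 — sample covariance S[i,j] = (1/(n-1)) · Σ_k (x_{k,i} - mean_i) · (x_{k,j} - mean_j), with n-1 = 4.
  S[A,A] = ((-1)·(-1) + (-3)·(-3) + (2)·(2) + (2)·(2) + (0)·(0)) / 4 = 18/4 = 4.5
  S[A,B] = ((-1)·(-2.8) + (-3)·(1.2) + (2)·(-0.8) + (2)·(4.2) + (0)·(-1.8)) / 4 = 6/4 = 1.5
  S[B,B] = ((-2.8)·(-2.8) + (1.2)·(1.2) + (-0.8)·(-0.8) + (4.2)·(4.2) + (-1.8)·(-1.8)) / 4 = 30.8/4 = 7.7

S is symmetric (S[j,i] = S[i,j]). Assembling:

S = [[4.5, 1.5],
 [1.5, 7.7]]


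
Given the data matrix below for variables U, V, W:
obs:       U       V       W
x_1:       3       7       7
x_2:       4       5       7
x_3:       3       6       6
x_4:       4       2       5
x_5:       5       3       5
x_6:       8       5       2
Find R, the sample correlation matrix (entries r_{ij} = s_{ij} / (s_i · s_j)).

Step 1 — column means:
  mean(U) = (3 + 4 + 3 + 4 + 5 + 8) / 6 = 27/6 = 4.5
  mean(V) = (7 + 5 + 6 + 2 + 3 + 5) / 6 = 28/6 = 4.6667
  mean(W) = (7 + 7 + 6 + 5 + 5 + 2) / 6 = 32/6 = 5.3333

Step 2 — sample variances and covariances s[i,j] = (1/(n-1)) · Σ_k (x_{k,i} - mean_i) · (x_{k,j} - mean_j), with n-1 = 5:
  s[U,U] = ((-1.5)·(-1.5) + (-0.5)·(-0.5) + (-1.5)·(-1.5) + (-0.5)·(-0.5) + (0.5)·(0.5) + (3.5)·(3.5)) / 5 = 17.5/5 = 3.5
  s[U,V] = ((-1.5)·(2.3333) + (-0.5)·(0.3333) + (-1.5)·(1.3333) + (-0.5)·(-2.6667) + (0.5)·(-1.6667) + (3.5)·(0.3333)) / 5 = -4/5 = -0.8
  s[U,W] = ((-1.5)·(1.6667) + (-0.5)·(1.6667) + (-1.5)·(0.6667) + (-0.5)·(-0.3333) + (0.5)·(-0.3333) + (3.5)·(-3.3333)) / 5 = -16/5 = -3.2
  s[V,V] = ((2.3333)·(2.3333) + (0.3333)·(0.3333) + (1.3333)·(1.3333) + (-2.6667)·(-2.6667) + (-1.6667)·(-1.6667) + (0.3333)·(0.3333)) / 5 = 17.3333/5 = 3.4667
  s[V,W] = ((2.3333)·(1.6667) + (0.3333)·(1.6667) + (1.3333)·(0.6667) + (-2.6667)·(-0.3333) + (-1.6667)·(-0.3333) + (0.3333)·(-3.3333)) / 5 = 5.6667/5 = 1.1333
  s[W,W] = ((1.6667)·(1.6667) + (1.6667)·(1.6667) + (0.6667)·(0.6667) + (-0.3333)·(-0.3333) + (-0.3333)·(-0.3333) + (-3.3333)·(-3.3333)) / 5 = 17.3333/5 = 3.4667
  Sample standard deviations s_i = √(s[i,i]):
  s(U) = √(3.5) = 1.8708
  s(V) = √(3.4667) = 1.8619
  s(W) = √(3.4667) = 1.8619

Step 3 — r_{ij} = s_{ij} / (s_i · s_j):
  r[U,U] = 1 (diagonal).
  r[U,V] = -0.8 / (1.8708 · 1.8619) = -0.8 / 3.4833 = -0.2297
  r[U,W] = -3.2 / (1.8708 · 1.8619) = -3.2 / 3.4833 = -0.9187
  r[V,V] = 1 (diagonal).
  r[V,W] = 1.1333 / (1.8619 · 1.8619) = 1.1333 / 3.4667 = 0.3269
  r[W,W] = 1 (diagonal).

R is symmetric with unit diagonal. Assembling:

R = [[1, -0.2297, -0.9187],
 [-0.2297, 1, 0.3269],
 [-0.9187, 0.3269, 1]]


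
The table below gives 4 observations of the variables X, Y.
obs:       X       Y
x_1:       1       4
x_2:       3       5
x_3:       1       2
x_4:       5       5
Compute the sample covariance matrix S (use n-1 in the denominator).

Step 1 — column means:
  mean(X) = (1 + 3 + 1 + 5) / 4 = 10/4 = 2.5
  mean(Y) = (4 + 5 + 2 + 5) / 4 = 16/4 = 4

Step 2 — sample covariance S[i,j] = (1/(n-1)) · Σ_k (x_{k,i} - mean_i) · (x_{k,j} - mean_j), with n-1 = 3.
  S[X,X] = ((-1.5)·(-1.5) + (0.5)·(0.5) + (-1.5)·(-1.5) + (2.5)·(2.5)) / 3 = 11/3 = 3.6667
  S[X,Y] = ((-1.5)·(0) + (0.5)·(1) + (-1.5)·(-2) + (2.5)·(1)) / 3 = 6/3 = 2
  S[Y,Y] = ((0)·(0) + (1)·(1) + (-2)·(-2) + (1)·(1)) / 3 = 6/3 = 2

S is symmetric (S[j,i] = S[i,j]). Assembling:

S = [[3.6667, 2],
 [2, 2]]


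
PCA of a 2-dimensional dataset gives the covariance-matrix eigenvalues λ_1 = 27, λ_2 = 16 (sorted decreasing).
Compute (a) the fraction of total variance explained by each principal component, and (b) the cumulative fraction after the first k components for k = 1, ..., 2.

Step 1 — total variance = trace(Sigma) = Σ λ_i = 27 + 16 = 43.

Step 2 — fraction explained by component i = λ_i / Σ λ:
  PC1: 27/43 = 0.6279
  PC2: 16/43 = 0.3721

Step 3 — cumulative fraction after k components = (λ_1 + ... + λ_k) / Σ λ:
  k = 1: 27/43 = 0.6279
  k = 2: (27 + 16)/43 = 43/43 = 1

Summary (fraction, with percent):

explained: PC1 0.6279 (62.79%), PC2 0.3721 (37.21%);  cumulative: 0.6279, 1


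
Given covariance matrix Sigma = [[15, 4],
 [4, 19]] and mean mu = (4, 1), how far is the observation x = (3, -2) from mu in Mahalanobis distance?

Step 1 — centre the observation: (x - mu) = (-1, -3).

Step 2 — invert Sigma. det(Sigma) = 15·19 - (4)² = 269.
  Sigma^{-1} = (1/det) · [[d, -b], [-b, a]] = [[0.0706, -0.0149],
 [-0.0149, 0.0558]].

Step 3 — form the quadratic (x - mu)^T · Sigma^{-1} · (x - mu):
  Sigma^{-1} · (x - mu) = (-0.026, -0.1524).
  (x - mu)^T · [Sigma^{-1} · (x - mu)] = (-1)·(-0.026) + (-3)·(-0.1524) = 0.4833.

Step 4 — take square root: d = √(0.4833) ≈ 0.6952.

d(x, mu) = √(0.4833) ≈ 0.6952


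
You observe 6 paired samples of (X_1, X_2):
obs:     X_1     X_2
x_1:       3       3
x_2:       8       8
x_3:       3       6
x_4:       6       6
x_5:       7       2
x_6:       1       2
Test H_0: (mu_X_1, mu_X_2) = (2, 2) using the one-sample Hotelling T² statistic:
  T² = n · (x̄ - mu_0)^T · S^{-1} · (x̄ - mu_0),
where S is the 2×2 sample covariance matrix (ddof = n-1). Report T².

Step 1 — sample mean vector:
  mean(X_1) = (3 + 8 + 3 + 6 + 7 + 1) / 6 = 28/6 = 4.6667
  mean(X_2) = (3 + 8 + 6 + 6 + 2 + 2) / 6 = 27/6 = 4.5
  x̄ = (4.6667, 4.5),  deviation x̄ - mu_0 = (4.6667, 4.5) - (2, 2) = (2.6667, 2.5).

Step 2 — sample covariance matrix, S[i,j] = (1/(n-1)) · Σ_k (x_{k,i} - mean_i) · (x_{k,j} - mean_j), divisor n-1 = 5:
  S[X_1,X_1] = ((-1.6667)·(-1.6667) + (3.3333)·(3.3333) + (-1.6667)·(-1.6667) + (1.3333)·(1.3333) + (2.3333)·(2.3333) + (-3.6667)·(-3.6667)) / 5 = 37.3333/5 = 7.4667
  S[X_1,X_2] = ((-1.6667)·(-1.5) + (3.3333)·(3.5) + (-1.6667)·(1.5) + (1.3333)·(1.5) + (2.3333)·(-2.5) + (-3.6667)·(-2.5)) / 5 = 17/5 = 3.4
  S[X_2,X_2] = ((-1.5)·(-1.5) + (3.5)·(3.5) + (1.5)·(1.5) + (1.5)·(1.5) + (-2.5)·(-2.5) + (-2.5)·(-2.5)) / 5 = 31.5/5 = 6.3
  S = [[7.4667, 3.4],
 [3.4, 6.3]].

Step 3 — invert S. det(S) = 7.4667·6.3 - (3.4)² = 35.48.
  S^{-1} = (1/det) · [[d, -b], [-b, a]] = [[0.1776, -0.0958],
 [-0.0958, 0.2104]].

Step 4 — quadratic form (x̄ - mu_0)^T · S^{-1} · (x̄ - mu_0):
  S^{-1} · (x̄ - mu_0) = (0.2339, 0.2706),
  (x̄ - mu_0)^T · [...] = (2.6667)·(0.2339) + (2.5)·(0.2706) = 1.3003.

Step 5 — scale by n: T² = 6 · 1.3003 = 7.8016.

T² ≈ 7.8016


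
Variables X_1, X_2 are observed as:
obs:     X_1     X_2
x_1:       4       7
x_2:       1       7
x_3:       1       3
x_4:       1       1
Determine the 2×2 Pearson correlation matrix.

Step 1 — column means:
  mean(X_1) = (4 + 1 + 1 + 1) / 4 = 7/4 = 1.75
  mean(X_2) = (7 + 7 + 3 + 1) / 4 = 18/4 = 4.5

Step 2 — sample variances and covariances s[i,j] = (1/(n-1)) · Σ_k (x_{k,i} - mean_i) · (x_{k,j} - mean_j), with n-1 = 3:
  s[X_1,X_1] = ((2.25)·(2.25) + (-0.75)·(-0.75) + (-0.75)·(-0.75) + (-0.75)·(-0.75)) / 3 = 6.75/3 = 2.25
  s[X_1,X_2] = ((2.25)·(2.5) + (-0.75)·(2.5) + (-0.75)·(-1.5) + (-0.75)·(-3.5)) / 3 = 7.5/3 = 2.5
  s[X_2,X_2] = ((2.5)·(2.5) + (2.5)·(2.5) + (-1.5)·(-1.5) + (-3.5)·(-3.5)) / 3 = 27/3 = 9
  Sample standard deviations s_i = √(s[i,i]):
  s(X_1) = √(2.25) = 1.5
  s(X_2) = √(9) = 3

Step 3 — r_{ij} = s_{ij} / (s_i · s_j):
  r[X_1,X_1] = 1 (diagonal).
  r[X_1,X_2] = 2.5 / (1.5 · 3) = 2.5 / 4.5 = 0.5556
  r[X_2,X_2] = 1 (diagonal).

R is symmetric with unit diagonal. Assembling:

R = [[1, 0.5556],
 [0.5556, 1]]


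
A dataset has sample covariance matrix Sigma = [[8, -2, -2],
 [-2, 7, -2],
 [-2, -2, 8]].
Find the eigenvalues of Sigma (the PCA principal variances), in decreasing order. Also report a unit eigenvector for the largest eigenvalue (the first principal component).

Step 1 — characteristic polynomial p(λ) = det(λI - Sigma) = λ³ - tr·λ² + c_1·λ - det, where tr = trace, c_1 = sum of the principal 2×2 minors, det = det(Sigma):
  tr = 8 + 7 + 8 = 23,
  c_1 = (8·7 - (-2)²) + (8·8 - (-2)²) + (7·8 - (-2)²) = 52 + 60 + 52 = 164,
  det = 8·(7·8 - (-2)²) - (-2)·((-2)·8 - (-2)·(-2)) + (-2)·((-2)·(-2) - 7·(-2)) = 8·(52) - (-2)·(-20) + (-2)·(18) = 340.
  So p(λ) = λ³ - 23λ² + 164λ - 340.
Step 2 — look for an integer root (rational root theorem: any rational root is an integer divisor of 340). Testing λ = 10:
  p(10) = 1000 - 2300 + 1640 - 340 = 0  ✓
  Dividing out (λ - 10): p(λ) = (λ - 10)(λ² - 13λ + 34).
Step 3 — remaining eigenvalues from the quadratic λ² - 13λ + 34 = 0:
  Δ = 13² - 4·34 = 169 - 136 = 33,  λ = (13 ± √33)/2 = (13 ± 5.7446)/2 ≈ 9.3723 or 3.6277.
  Sorted: λ_1 = 10,  λ_2 = 9.3723,  λ_3 = 3.6277  (check: sum = 23 = tr ✓).

Step 4 — unit eigenvector for λ_1 = 10: v spans the null space of (Sigma - λ_1 I), whose rows are
  r_1 = (-2, -2, -2),  r_2 = (-2, -3, -2),  r_3 = (-2, -2, -2).
  v is orthogonal to every row, so take v ∝ r_1 × r_2 = ((-2)·(-2) - (-2)·(-3), (-2)·(-2) - (-2)·(-2), (-2)·(-3) - (-2)·(-2)) = (-2, 0, 2).
  Rescale (divide by 2; multiply by -1 so the first nonzero entry is positive): u = (1, 0, -1).
  ||u|| = √((1)² + (0)² + (-1)²) = √(2) ≈ 1.4142,  v_1 = u/||u|| ≈ (0.7071, 0, -0.7071) (||v_1|| = 1).

λ_1 = 10,  λ_2 = 9.3723,  λ_3 = 3.6277;  v_1 ≈ (0.7071, 0, -0.7071)


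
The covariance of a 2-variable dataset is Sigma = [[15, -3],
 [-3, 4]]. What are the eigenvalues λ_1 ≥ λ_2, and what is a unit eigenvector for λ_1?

Step 1 — characteristic polynomial of 2×2 Sigma:
  det(Sigma - λI) = λ² - trace · λ + det = 0.
  trace = 15 + 4 = 19, det = 15·4 - (-3)² = 51.
Step 2 — discriminant:
  Δ = trace² - 4·det = 361 - 204 = 157.
Step 3 — eigenvalues:
  λ = (trace ± √Δ)/2 = (19 ± 12.53)/2,
  λ_1 = 15.765,  λ_2 = 3.235.

Step 4 — unit eigenvector for λ_1: solve (Sigma - λ_1 I)v = 0. First row:
  (15 - 15.765)·v_x + (-3)·v_y = 0, i.e. (-0.765)·v_x + (-3)·v_y = 0,
  so v ∝ (b, λ_1 - a) = (-3, 0.765); multiply by -1 so the first entry is positive: u = (3, -0.765).
  ||u|| = √((3)² + (-0.765)²) = √(9.5852) ≈ 3.096,
  v_1 = u/||u|| ≈ (0.969, -0.2471) (||v_1|| = 1).

λ_1 = 15.765,  λ_2 = 3.235;  v_1 ≈ (0.969, -0.2471)


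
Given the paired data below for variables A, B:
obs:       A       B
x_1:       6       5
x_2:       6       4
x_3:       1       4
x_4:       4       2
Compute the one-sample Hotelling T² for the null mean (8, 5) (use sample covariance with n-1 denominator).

Step 1 — sample mean vector:
  mean(A) = (6 + 6 + 1 + 4) / 4 = 17/4 = 4.25
  mean(B) = (5 + 4 + 4 + 2) / 4 = 15/4 = 3.75
  x̄ = (4.25, 3.75),  deviation x̄ - mu_0 = (4.25, 3.75) - (8, 5) = (-3.75, -1.25).

Step 2 — sample covariance matrix, S[i,j] = (1/(n-1)) · Σ_k (x_{k,i} - mean_i) · (x_{k,j} - mean_j), divisor n-1 = 3:
  S[A,A] = ((1.75)·(1.75) + (1.75)·(1.75) + (-3.25)·(-3.25) + (-0.25)·(-0.25)) / 3 = 16.75/3 = 5.5833
  S[A,B] = ((1.75)·(1.25) + (1.75)·(0.25) + (-3.25)·(0.25) + (-0.25)·(-1.75)) / 3 = 2.25/3 = 0.75
  S[B,B] = ((1.25)·(1.25) + (0.25)·(0.25) + (0.25)·(0.25) + (-1.75)·(-1.75)) / 3 = 4.75/3 = 1.5833
  S = [[5.5833, 0.75],
 [0.75, 1.5833]].

Step 3 — invert S. det(S) = 5.5833·1.5833 - (0.75)² = 8.2778.
  S^{-1} = (1/det) · [[d, -b], [-b, a]] = [[0.1913, -0.0906],
 [-0.0906, 0.6745]].

Step 4 — quadratic form (x̄ - mu_0)^T · S^{-1} · (x̄ - mu_0):
  S^{-1} · (x̄ - mu_0) = (-0.604, -0.5034),
  (x̄ - mu_0)^T · [...] = (-3.75)·(-0.604) + (-1.25)·(-0.5034) = 2.8943.

Step 5 — scale by n: T² = 4 · 2.8943 = 11.5772.

T² ≈ 11.5772


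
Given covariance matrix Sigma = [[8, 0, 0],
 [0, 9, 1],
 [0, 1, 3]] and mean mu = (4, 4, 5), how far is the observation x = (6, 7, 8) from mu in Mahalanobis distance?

Step 1 — centre the observation: (x - mu) = (2, 3, 3).

Step 2 — invert Sigma (cofactor / det for 3×3, or solve directly):
  Sigma^{-1} = [[0.125, 0, 0],
 [0, 0.1154, -0.0385],
 [0, -0.0385, 0.3462]].

Step 3 — form the quadratic (x - mu)^T · Sigma^{-1} · (x - mu):
  Sigma^{-1} · (x - mu) = (0.25, 0.2308, 0.9231).
  (x - mu)^T · [Sigma^{-1} · (x - mu)] = (2)·(0.25) + (3)·(0.2308) + (3)·(0.9231) = 3.9615.

Step 4 — take square root: d = √(3.9615) ≈ 1.9904.

d(x, mu) = √(3.9615) ≈ 1.9904


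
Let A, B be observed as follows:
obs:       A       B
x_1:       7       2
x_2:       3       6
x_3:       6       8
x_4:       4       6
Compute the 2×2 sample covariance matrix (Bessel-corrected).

Step 1 — column means:
  mean(A) = (7 + 3 + 6 + 4) / 4 = 20/4 = 5
  mean(B) = (2 + 6 + 8 + 6) / 4 = 22/4 = 5.5

Step 2 — sample covariance S[i,j] = (1/(n-1)) · Σ_k (x_{k,i} - mean_i) · (x_{k,j} - mean_j), with n-1 = 3.
  S[A,A] = ((2)·(2) + (-2)·(-2) + (1)·(1) + (-1)·(-1)) / 3 = 10/3 = 3.3333
  S[A,B] = ((2)·(-3.5) + (-2)·(0.5) + (1)·(2.5) + (-1)·(0.5)) / 3 = -6/3 = -2
  S[B,B] = ((-3.5)·(-3.5) + (0.5)·(0.5) + (2.5)·(2.5) + (0.5)·(0.5)) / 3 = 19/3 = 6.3333

S is symmetric (S[j,i] = S[i,j]). Assembling:

S = [[3.3333, -2],
 [-2, 6.3333]]


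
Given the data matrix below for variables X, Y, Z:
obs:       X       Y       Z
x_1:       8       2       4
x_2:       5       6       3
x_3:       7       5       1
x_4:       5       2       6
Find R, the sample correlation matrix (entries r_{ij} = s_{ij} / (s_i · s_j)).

Step 1 — column means:
  mean(X) = (8 + 5 + 7 + 5) / 4 = 25/4 = 6.25
  mean(Y) = (2 + 6 + 5 + 2) / 4 = 15/4 = 3.75
  mean(Z) = (4 + 3 + 1 + 6) / 4 = 14/4 = 3.5

Step 2 — sample variances and covariances s[i,j] = (1/(n-1)) · Σ_k (x_{k,i} - mean_i) · (x_{k,j} - mean_j), with n-1 = 3:
  s[X,X] = ((1.75)·(1.75) + (-1.25)·(-1.25) + (0.75)·(0.75) + (-1.25)·(-1.25)) / 3 = 6.75/3 = 2.25
  s[X,Y] = ((1.75)·(-1.75) + (-1.25)·(2.25) + (0.75)·(1.25) + (-1.25)·(-1.75)) / 3 = -2.75/3 = -0.9167
  s[X,Z] = ((1.75)·(0.5) + (-1.25)·(-0.5) + (0.75)·(-2.5) + (-1.25)·(2.5)) / 3 = -3.5/3 = -1.1667
  s[Y,Y] = ((-1.75)·(-1.75) + (2.25)·(2.25) + (1.25)·(1.25) + (-1.75)·(-1.75)) / 3 = 12.75/3 = 4.25
  s[Y,Z] = ((-1.75)·(0.5) + (2.25)·(-0.5) + (1.25)·(-2.5) + (-1.75)·(2.5)) / 3 = -9.5/3 = -3.1667
  s[Z,Z] = ((0.5)·(0.5) + (-0.5)·(-0.5) + (-2.5)·(-2.5) + (2.5)·(2.5)) / 3 = 13/3 = 4.3333
  Sample standard deviations s_i = √(s[i,i]):
  s(X) = √(2.25) = 1.5
  s(Y) = √(4.25) = 2.0616
  s(Z) = √(4.3333) = 2.0817

Step 3 — r_{ij} = s_{ij} / (s_i · s_j):
  r[X,X] = 1 (diagonal).
  r[X,Y] = -0.9167 / (1.5 · 2.0616) = -0.9167 / 3.0923 = -0.2964
  r[X,Z] = -1.1667 / (1.5 · 2.0817) = -1.1667 / 3.1225 = -0.3736
  r[Y,Y] = 1 (diagonal).
  r[Y,Z] = -3.1667 / (2.0616 · 2.0817) = -3.1667 / 4.2915 = -0.7379
  r[Z,Z] = 1 (diagonal).

R is symmetric with unit diagonal. Assembling:

R = [[1, -0.2964, -0.3736],
 [-0.2964, 1, -0.7379],
 [-0.3736, -0.7379, 1]]


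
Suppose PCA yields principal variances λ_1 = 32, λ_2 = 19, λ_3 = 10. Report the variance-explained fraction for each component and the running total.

Step 1 — total variance = trace(Sigma) = Σ λ_i = 32 + 19 + 10 = 61.

Step 2 — fraction explained by component i = λ_i / Σ λ:
  PC1: 32/61 = 0.5246
  PC2: 19/61 = 0.3115
  PC3: 10/61 = 0.1639

Step 3 — cumulative fraction after k components = (λ_1 + ... + λ_k) / Σ λ:
  k = 1: 32/61 = 0.5246
  k = 2: (32 + 19)/61 = 51/61 = 0.8361
  k = 3: (32 + 19 + 10)/61 = 61/61 = 1

Summary (fraction, with percent):

explained: PC1 0.5246 (52.46%), PC2 0.3115 (31.15%), PC3 0.1639 (16.39%);  cumulative: 0.5246, 0.8361, 1


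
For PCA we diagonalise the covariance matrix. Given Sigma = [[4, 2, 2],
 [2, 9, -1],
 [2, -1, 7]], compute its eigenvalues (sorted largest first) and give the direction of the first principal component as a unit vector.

Step 1 — characteristic polynomial p(λ) = det(λI - Sigma) = λ³ - tr·λ² + c_1·λ - det, where tr = trace, c_1 = sum of the principal 2×2 minors, det = det(Sigma):
  tr = 4 + 9 + 7 = 20,
  c_1 = (4·9 - (2)²) + (4·7 - (2)²) + (9·7 - (-1)²) = 32 + 24 + 62 = 118,
  det = 4·(9·7 - (-1)²) - (2)·((2)·7 - (-1)·(2)) + (2)·((2)·(-1) - 9·(2)) = 4·(62) - (2)·(16) + (2)·(-20) = 176.
  So p(λ) = λ³ - 20λ² + 118λ - 176.
Step 2 — look for an integer root (rational root theorem: any rational root is an integer divisor of 176). Testing λ = 8:
  p(8) = 512 - 1280 + 944 - 176 = 0  ✓
  Dividing out (λ - 8): p(λ) = (λ - 8)(λ² - 12λ + 22).
Step 3 — remaining eigenvalues from the quadratic λ² - 12λ + 22 = 0:
  Δ = 12² - 4·22 = 144 - 88 = 56,  λ = (12 ± √56)/2 = (12 ± 7.4833)/2 ≈ 9.7417 or 2.2583.
  Sorted: λ_1 = 9.7417,  λ_2 = 8,  λ_3 = 2.2583  (check: sum = 20 = tr ✓).

Step 4 — unit eigenvector for λ_1 ≈ 9.7417: v spans the null space of (Sigma - λ_1 I), whose rows are
  r_1 = (-5.7417, 2, 2),  r_2 = (2, -0.7417, -1),  r_3 = (2, -1, -2.7417).
  v is orthogonal to every row, so take v ∝ r_1 × r_2 = ((2)·(-1) - (2)·(-0.7417), (2)·(2) - (-5.7417)·(-1), (-5.7417)·(-0.7417) - (2)·(2)) ≈ (-0.5167, -1.7417, 0.2583).
  Rescale (multiply by -1 so the first nonzero entry is positive): u = (0.5167, 1.7417, -0.2583).
  ||u|| = √((0.5167)² + (1.7417)² + (-0.2583)²) = √(3.3671) ≈ 1.835,  v_1 = u/||u|| ≈ (0.2816, 0.9492, -0.1408) (||v_1|| = 1).

λ_1 = 9.7417,  λ_2 = 8,  λ_3 = 2.2583;  v_1 ≈ (0.2816, 0.9492, -0.1408)


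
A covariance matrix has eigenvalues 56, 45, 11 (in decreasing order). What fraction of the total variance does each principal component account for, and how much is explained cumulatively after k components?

Step 1 — total variance = trace(Sigma) = Σ λ_i = 56 + 45 + 11 = 112.

Step 2 — fraction explained by component i = λ_i / Σ λ:
  PC1: 56/112 = 0.5
  PC2: 45/112 = 0.4018
  PC3: 11/112 = 0.0982

Step 3 — cumulative fraction after k components = (λ_1 + ... + λ_k) / Σ λ:
  k = 1: 56/112 = 0.5
  k = 2: (56 + 45)/112 = 101/112 = 0.9018
  k = 3: (56 + 45 + 11)/112 = 112/112 = 1

Summary (fraction, with percent):

explained: PC1 0.5 (50%), PC2 0.4018 (40.18%), PC3 0.0982 (9.82%);  cumulative: 0.5, 0.9018, 1


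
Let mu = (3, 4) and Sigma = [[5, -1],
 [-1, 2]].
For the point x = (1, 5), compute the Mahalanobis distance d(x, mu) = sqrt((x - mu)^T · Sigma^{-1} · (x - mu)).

Step 1 — centre the observation: (x - mu) = (-2, 1).

Step 2 — invert Sigma. det(Sigma) = 5·2 - (-1)² = 9.
  Sigma^{-1} = (1/det) · [[d, -b], [-b, a]] = [[0.2222, 0.1111],
 [0.1111, 0.5556]].

Step 3 — form the quadratic (x - mu)^T · Sigma^{-1} · (x - mu):
  Sigma^{-1} · (x - mu) = (-0.3333, 0.3333).
  (x - mu)^T · [Sigma^{-1} · (x - mu)] = (-2)·(-0.3333) + (1)·(0.3333) = 1.

Step 4 — take square root: d = √(1) ≈ 1.

d(x, mu) = √(1) ≈ 1


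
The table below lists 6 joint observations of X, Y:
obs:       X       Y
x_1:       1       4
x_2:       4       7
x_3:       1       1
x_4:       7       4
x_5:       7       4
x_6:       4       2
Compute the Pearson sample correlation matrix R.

Step 1 — column means:
  mean(X) = (1 + 4 + 1 + 7 + 7 + 4) / 6 = 24/6 = 4
  mean(Y) = (4 + 7 + 1 + 4 + 4 + 2) / 6 = 22/6 = 3.6667

Step 2 — sample variances and covariances s[i,j] = (1/(n-1)) · Σ_k (x_{k,i} - mean_i) · (x_{k,j} - mean_j), with n-1 = 5:
  s[X,X] = ((-3)·(-3) + (0)·(0) + (-3)·(-3) + (3)·(3) + (3)·(3) + (0)·(0)) / 5 = 36/5 = 7.2
  s[X,Y] = ((-3)·(0.3333) + (0)·(3.3333) + (-3)·(-2.6667) + (3)·(0.3333) + (3)·(0.3333) + (0)·(-1.6667)) / 5 = 9/5 = 1.8
  s[Y,Y] = ((0.3333)·(0.3333) + (3.3333)·(3.3333) + (-2.6667)·(-2.6667) + (0.3333)·(0.3333) + (0.3333)·(0.3333) + (-1.6667)·(-1.6667)) / 5 = 21.3333/5 = 4.2667
  Sample standard deviations s_i = √(s[i,i]):
  s(X) = √(7.2) = 2.6833
  s(Y) = √(4.2667) = 2.0656

Step 3 — r_{ij} = s_{ij} / (s_i · s_j):
  r[X,X] = 1 (diagonal).
  r[X,Y] = 1.8 / (2.6833 · 2.0656) = 1.8 / 5.5426 = 0.3248
  r[Y,Y] = 1 (diagonal).

R is symmetric with unit diagonal. Assembling:

R = [[1, 0.3248],
 [0.3248, 1]]


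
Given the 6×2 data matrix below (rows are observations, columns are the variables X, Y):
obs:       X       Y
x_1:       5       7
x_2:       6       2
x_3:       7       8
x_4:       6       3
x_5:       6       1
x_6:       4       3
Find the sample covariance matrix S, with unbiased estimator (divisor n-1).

Step 1 — column means:
  mean(X) = (5 + 6 + 7 + 6 + 6 + 4) / 6 = 34/6 = 5.6667
  mean(Y) = (7 + 2 + 8 + 3 + 1 + 3) / 6 = 24/6 = 4

Step 2 — sample covariance S[i,j] = (1/(n-1)) · Σ_k (x_{k,i} - mean_i) · (x_{k,j} - mean_j), with n-1 = 5.
  S[X,X] = ((-0.6667)·(-0.6667) + (0.3333)·(0.3333) + (1.3333)·(1.3333) + (0.3333)·(0.3333) + (0.3333)·(0.3333) + (-1.6667)·(-1.6667)) / 5 = 5.3333/5 = 1.0667
  S[X,Y] = ((-0.6667)·(3) + (0.3333)·(-2) + (1.3333)·(4) + (0.3333)·(-1) + (0.3333)·(-3) + (-1.6667)·(-1)) / 5 = 3/5 = 0.6
  S[Y,Y] = ((3)·(3) + (-2)·(-2) + (4)·(4) + (-1)·(-1) + (-3)·(-3) + (-1)·(-1)) / 5 = 40/5 = 8

S is symmetric (S[j,i] = S[i,j]). Assembling:

S = [[1.0667, 0.6],
 [0.6, 8]]
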